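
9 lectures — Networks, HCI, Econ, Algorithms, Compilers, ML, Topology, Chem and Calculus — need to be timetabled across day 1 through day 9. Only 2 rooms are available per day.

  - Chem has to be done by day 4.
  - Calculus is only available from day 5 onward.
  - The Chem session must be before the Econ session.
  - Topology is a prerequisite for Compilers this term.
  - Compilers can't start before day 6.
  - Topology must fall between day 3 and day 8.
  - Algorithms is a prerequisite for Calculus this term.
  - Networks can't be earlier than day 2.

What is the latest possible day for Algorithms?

day 8

Downstream work caps Algorithms at day 8.
Algorithms at day 8 is achievable: Calculus -> day 9, ML -> day 3, Networks -> day 2, Topology -> day 3, HCI -> day 1, Algorithms -> day 8, Chem -> day 1, Econ -> day 2, Compilers -> day 6.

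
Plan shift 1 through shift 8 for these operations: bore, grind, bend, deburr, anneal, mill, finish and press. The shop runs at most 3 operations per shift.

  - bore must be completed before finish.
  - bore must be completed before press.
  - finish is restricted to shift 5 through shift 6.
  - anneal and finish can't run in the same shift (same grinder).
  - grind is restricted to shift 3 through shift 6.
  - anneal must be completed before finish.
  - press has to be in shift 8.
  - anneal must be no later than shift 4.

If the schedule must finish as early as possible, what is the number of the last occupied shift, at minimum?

The precedence chain requires at least 2 distinct shifts.
With at most 3 per shift and 8 operations, at least 3 shifts are needed.
press can't be placed before shift 8, so the schedule must run through at least shift 8.
8 works (last occupied shift: shift 8): for example finish=shift 5; bore=shift 1; press=shift 8; anneal=shift 1; bend=shift 1; mill=shift 2; deburr=shift 2; grind=shift 3.

shift 8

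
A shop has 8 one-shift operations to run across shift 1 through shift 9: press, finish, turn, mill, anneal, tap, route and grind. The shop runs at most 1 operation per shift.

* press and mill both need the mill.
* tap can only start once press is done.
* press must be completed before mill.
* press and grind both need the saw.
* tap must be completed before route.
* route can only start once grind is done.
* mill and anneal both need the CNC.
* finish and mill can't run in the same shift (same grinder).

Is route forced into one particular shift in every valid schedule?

No

route can be shift 4 (e.g. grind in shift 3, finish in shift 6, anneal in shift 8, press in shift 1, route in shift 4, turn in shift 7, tap in shift 2, mill in shift 5) or shift 5 (e.g. tap=shift 2, route=shift 5, press=shift 1, finish=shift 6, anneal=shift 8, turn=shift 7, grind=shift 4, mill=shift 3).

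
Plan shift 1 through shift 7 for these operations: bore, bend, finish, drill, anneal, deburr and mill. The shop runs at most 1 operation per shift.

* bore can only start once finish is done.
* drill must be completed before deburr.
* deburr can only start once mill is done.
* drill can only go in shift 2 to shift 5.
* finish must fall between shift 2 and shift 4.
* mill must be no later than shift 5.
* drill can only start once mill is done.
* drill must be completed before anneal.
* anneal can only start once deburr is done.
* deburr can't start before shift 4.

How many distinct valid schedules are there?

Splitting on bore: it can be shift 3 (5), shift 4 (10), shift 5 (13), shift 6 (13), shift 7 (13). Listing each branch's schedules as (bend, finish, drill, anneal, deburr, mill) by shift number:
bore=shift 3: (1,2,5,7,6,4) (4,2,5,7,6,1) (5,2,4,7,6,1) (6,2,4,7,5,1) (7,2,4,6,5,1) — 5.
bore=shift 4: (1,2,5,7,6,3) (1,3,5,7,6,2) (2,3,5,7,6,1) (3,2,5,7,6,1) (5,2,3,7,6,1) (5,3,2,7,6,1) (6,2,3,7,5,1) (6,3,2,7,5,1) (7,2,3,6,5,1) (7,3,2,6,5,1) — 10.
bore=shift 5: (1,2,4,7,6,3) (1,3,4,7,6,2) (1,4,3,7,6,2) (2,3,4,7,6,1) (2,4,3,7,6,1) (3,2,4,7,6,1) (3,4,2,7,6,1) (4,2,3,7,6,1) (4,3,2,7,6,1) (6,2,3,7,4,1) (6,3,2,7,4,1) (7,2,3,6,4,1) (7,3,2,6,4,1) — 13.
bore=shift 6: (1,2,4,7,5,3) (1,3,4,7,5,2) (1,4,3,7,5,2) (2,3,4,7,5,1) (2,4,3,7,5,1) (3,2,4,7,5,1) (3,4,2,7,5,1) (4,2,3,7,5,1) (4,3,2,7,5,1) (5,2,3,7,4,1) (5,3,2,7,4,1) (7,2,3,5,4,1) (7,3,2,5,4,1) — 13.
bore=shift 7: (1,2,4,6,5,3) (1,3,4,6,5,2) (1,4,3,6,5,2) (2,3,4,6,5,1) (2,4,3,6,5,1) (3,2,4,6,5,1) (3,4,2,6,5,1) (4,2,3,6,5,1) (4,3,2,6,5,1) (5,2,3,6,4,1) (5,3,2,6,4,1) (6,2,3,5,4,1) (6,3,2,5,4,1) — 13.
Summing: 5 + 10 + 13 + 13 + 13 = 54.

54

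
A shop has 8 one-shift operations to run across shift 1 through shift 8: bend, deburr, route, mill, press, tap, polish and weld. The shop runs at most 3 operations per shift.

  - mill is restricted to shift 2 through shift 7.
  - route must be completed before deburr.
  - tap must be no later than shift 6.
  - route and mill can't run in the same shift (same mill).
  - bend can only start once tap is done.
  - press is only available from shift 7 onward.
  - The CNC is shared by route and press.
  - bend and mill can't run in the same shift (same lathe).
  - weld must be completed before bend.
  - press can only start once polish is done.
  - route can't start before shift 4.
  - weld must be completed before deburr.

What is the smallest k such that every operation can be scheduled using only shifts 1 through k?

The precedence chain requires at least 2 distinct shifts.
With at most 3 per shift and 8 operations, at least 3 shifts are needed.
press can't be placed before shift 7, so the schedule must run through at least shift 7.
7 works (last occupied shift: shift 7): for example tap in shift 1; polish in shift 1; bend in shift 3; deburr in shift 5; mill in shift 2; weld in shift 1; route in shift 4; press in shift 7.

7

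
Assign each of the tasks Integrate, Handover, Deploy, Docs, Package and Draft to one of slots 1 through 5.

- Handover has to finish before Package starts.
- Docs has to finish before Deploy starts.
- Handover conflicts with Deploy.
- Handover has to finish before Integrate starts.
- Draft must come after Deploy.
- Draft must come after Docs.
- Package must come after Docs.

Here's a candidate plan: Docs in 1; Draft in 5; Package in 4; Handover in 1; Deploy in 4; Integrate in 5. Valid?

Draft must come after Deploy — holds.
Handover has to finish before Integrate starts — holds.
Package must come after Docs — holds.
Handover conflicts with Deploy — holds.
Draft must come after Docs — holds.
Docs has to finish before Deploy starts — holds.
Handover has to finish before Package starts — holds.

Yes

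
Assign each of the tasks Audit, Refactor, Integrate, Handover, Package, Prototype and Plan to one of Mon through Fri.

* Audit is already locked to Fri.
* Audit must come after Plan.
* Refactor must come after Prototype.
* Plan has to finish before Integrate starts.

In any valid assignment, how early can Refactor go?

Precedence pushes Refactor to at least Tue.
Refactor at Tue is achievable: Handover in Mon, Package in Mon, Prototype in Mon, Audit in Fri, Refactor in Tue, Integrate in Tue, Plan in Mon.

Tue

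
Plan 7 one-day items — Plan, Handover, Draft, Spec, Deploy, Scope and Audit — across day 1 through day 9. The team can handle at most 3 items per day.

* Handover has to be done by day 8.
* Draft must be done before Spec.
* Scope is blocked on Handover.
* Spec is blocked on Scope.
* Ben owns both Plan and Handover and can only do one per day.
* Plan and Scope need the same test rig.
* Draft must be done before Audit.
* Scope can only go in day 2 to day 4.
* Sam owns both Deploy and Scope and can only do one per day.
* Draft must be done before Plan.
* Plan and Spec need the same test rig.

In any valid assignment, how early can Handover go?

day 1

Handover's own window allows nothing later than day 8; downstream work caps Handover at day 3.
Handover at day 1 is achievable: Deploy in day 1, Scope in day 2, Plan in day 4, Spec in day 3, Draft in day 1, Audit in day 2, Handover in day 1.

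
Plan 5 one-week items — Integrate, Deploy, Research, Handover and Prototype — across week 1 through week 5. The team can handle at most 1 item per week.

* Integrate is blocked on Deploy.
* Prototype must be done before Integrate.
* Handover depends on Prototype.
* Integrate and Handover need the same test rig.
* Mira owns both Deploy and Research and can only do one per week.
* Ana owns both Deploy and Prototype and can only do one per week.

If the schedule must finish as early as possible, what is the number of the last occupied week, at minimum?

The precedence chain requires at least 2 distinct weeks.
With at most 1 per week and 5 tasks, at least 5 weeks are needed.
5 works (last occupied week: week 5): for example Integrate in week 3; Handover in week 4; Research in week 5; Deploy in week 2; Prototype in week 1.

5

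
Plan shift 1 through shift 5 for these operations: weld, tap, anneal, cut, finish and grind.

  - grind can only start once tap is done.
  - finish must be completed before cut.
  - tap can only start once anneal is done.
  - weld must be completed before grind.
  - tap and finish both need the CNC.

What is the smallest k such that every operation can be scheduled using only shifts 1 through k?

The precedence chain requires at least 3 distinct shifts.
3 works (last occupied shift: shift 3): for example cut -> shift 2, grind -> shift 3, weld -> shift 1, tap -> shift 2, finish -> shift 1, anneal -> shift 1.

3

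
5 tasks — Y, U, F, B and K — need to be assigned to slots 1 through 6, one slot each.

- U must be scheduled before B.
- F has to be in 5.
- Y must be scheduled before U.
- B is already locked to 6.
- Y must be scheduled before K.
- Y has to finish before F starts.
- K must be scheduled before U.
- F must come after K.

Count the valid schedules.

Splitting on Y: it can be 1 (6), 2 (3), 3 (1). Listing each branch's schedules as (U, F, B, K):
Y=1: (3,5,6,2) (4,5,6,2) (4,5,6,3) (5,5,6,2) (5,5,6,3) (5,5,6,4) — 6.
Y=2: (4,5,6,3) (5,5,6,3) (5,5,6,4) — 3.
Y=3: (5,5,6,4) — 1.
Summing: 6 + 3 + 1 = 10.

10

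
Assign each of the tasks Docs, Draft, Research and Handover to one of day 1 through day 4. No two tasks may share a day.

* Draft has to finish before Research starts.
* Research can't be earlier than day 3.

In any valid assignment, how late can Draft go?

day 3

Downstream work caps Draft at day 3.
Draft at day 3 is achievable: Research in day 4; Handover in day 2; Docs in day 1; Draft in day 3.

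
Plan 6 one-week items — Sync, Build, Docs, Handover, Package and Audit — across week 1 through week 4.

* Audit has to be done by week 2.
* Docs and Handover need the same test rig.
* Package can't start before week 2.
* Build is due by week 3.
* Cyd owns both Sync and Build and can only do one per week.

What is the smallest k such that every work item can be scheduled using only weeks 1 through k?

Package can't be placed before week 2, so the schedule must run through at least week 2.
2 works (last occupied week: week 2): for example Package in week 2; Audit in week 1; Docs in week 1; Handover in week 2; Sync in week 1; Build in week 2.

2 weeks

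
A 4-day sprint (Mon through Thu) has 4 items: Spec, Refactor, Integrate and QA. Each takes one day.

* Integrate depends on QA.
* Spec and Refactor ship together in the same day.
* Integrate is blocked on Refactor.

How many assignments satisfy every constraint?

14

Splitting on Spec: it can be Mon (6), Tue (5), Wed (3). Listing each branch's schedules as (Refactor, Integrate, QA):
Spec=Mon: (Mon,Tue,Mon) (Mon,Wed,Mon) (Mon,Wed,Tue) (Mon,Thu,Mon) (Mon,Thu,Tue) (Mon,Thu,Wed) — 6.
Spec=Tue: (Tue,Wed,Mon) (Tue,Wed,Tue) (Tue,Thu,Mon) (Tue,Thu,Tue) (Tue,Thu,Wed) — 5.
Spec=Wed: (Wed,Thu,Mon) (Wed,Thu,Tue) (Wed,Thu,Wed) — 3.
Summing: 6 + 5 + 3 = 14.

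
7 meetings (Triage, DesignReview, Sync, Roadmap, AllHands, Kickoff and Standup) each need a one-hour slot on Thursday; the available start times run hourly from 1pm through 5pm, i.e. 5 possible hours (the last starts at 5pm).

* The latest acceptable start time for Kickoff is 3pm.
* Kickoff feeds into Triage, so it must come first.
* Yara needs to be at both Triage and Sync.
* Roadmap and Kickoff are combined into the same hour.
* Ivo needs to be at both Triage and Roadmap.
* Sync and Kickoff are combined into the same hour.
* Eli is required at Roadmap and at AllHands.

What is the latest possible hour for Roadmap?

Roadmap must be in the same hour as Kickoff, which can't be after 3pm, so Roadmap is at most 3pm.
Roadmap at 3pm is achievable: AllHands -> 1pm; DesignReview -> 1pm; Kickoff -> 3pm; Sync -> 3pm; Standup -> 1pm; Roadmap -> 3pm; Triage -> 4pm.

3pm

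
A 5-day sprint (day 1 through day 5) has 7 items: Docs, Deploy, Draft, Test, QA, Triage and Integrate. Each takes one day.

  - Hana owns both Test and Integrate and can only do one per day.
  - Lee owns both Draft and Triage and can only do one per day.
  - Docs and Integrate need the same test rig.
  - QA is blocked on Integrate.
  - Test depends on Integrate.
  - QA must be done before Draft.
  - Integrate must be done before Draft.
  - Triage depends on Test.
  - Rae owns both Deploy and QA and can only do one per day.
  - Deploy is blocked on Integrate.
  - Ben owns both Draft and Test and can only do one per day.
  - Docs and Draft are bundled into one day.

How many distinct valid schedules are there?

Splitting on Docs: it can be day 3 (9), day 4 (20), day 5 (31). Listing each branch's schedules as (Deploy, Draft, Test, QA, Triage, Integrate) by day number:
Docs=day 3: (3,3,2,2,4,1) (3,3,2,2,5,1) (3,3,4,2,5,1) (4,3,2,2,4,1) (4,3,2,2,5,1) (4,3,4,2,5,1) (5,3,2,2,4,1) (5,3,2,2,5,1) (5,3,4,2,5,1) — 9.
Docs=day 4: (2,4,2,3,3,1) (2,4,2,3,5,1) (2,4,3,3,5,1) (3,4,2,2,3,1) (3,4,2,2,5,1) (3,4,3,2,5,1) (4,4,2,2,3,1) (4,4,2,2,5,1) (4,4,2,3,3,1) (4,4,2,3,5,1) (4,4,3,2,5,1) (4,4,3,3,5,1) (4,4,3,3,5,2) (5,4,2,2,3,1) (5,4,2,2,5,1) (5,4,2,3,3,1) (5,4,2,3,5,1) (5,4,3,2,5,1) (5,4,3,3,5,1) (5,4,3,3,5,2) — 20.
Docs=day 5: (2,5,2,3,3,1) (2,5,2,3,4,1) (2,5,2,4,3,1) (2,5,2,4,4,1) (2,5,3,3,4,1) (2,5,3,4,4,1) (3,5,2,2,3,1) (3,5,2,2,4,1) (3,5,2,4,3,1) (3,5,2,4,4,1) (3,5,3,2,4,1) (3,5,3,4,4,1) (3,5,3,4,4,2) (4,5,2,2,3,1) (4,5,2,2,4,1) (4,5,2,3,3,1) (4,5,2,3,4,1) (4,5,3,2,4,1) (4,5,3,3,4,1) (4,5,3,3,4,2) (5,5,2,2,3,1) (5,5,2,2,4,1) (5,5,2,3,3,1) (5,5,2,3,4,1) (5,5,2,4,3,1) (5,5,2,4,4,1) (5,5,3,2,4,1) (5,5,3,3,4,1) (5,5,3,3,4,2) (5,5,3,4,4,1) (5,5,3,4,4,2) — 31.
Summing: 9 + 20 + 31 = 60.

60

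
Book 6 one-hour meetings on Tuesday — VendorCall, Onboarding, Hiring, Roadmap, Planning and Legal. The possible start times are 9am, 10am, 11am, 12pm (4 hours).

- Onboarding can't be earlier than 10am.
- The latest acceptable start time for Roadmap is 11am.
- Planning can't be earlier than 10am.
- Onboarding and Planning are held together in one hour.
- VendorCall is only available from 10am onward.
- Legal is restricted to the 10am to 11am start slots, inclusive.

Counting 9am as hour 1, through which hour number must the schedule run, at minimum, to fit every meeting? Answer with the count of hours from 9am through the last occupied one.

2

VendorCall can't be placed before 10am — that is hour 2 counting from 9am — so the schedule must run through at least 2 hours.
2 works (last occupied hour: 10am): for example Roadmap=9am, Hiring=9am, Planning=10am, Onboarding=10am, Legal=10am, VendorCall=10am.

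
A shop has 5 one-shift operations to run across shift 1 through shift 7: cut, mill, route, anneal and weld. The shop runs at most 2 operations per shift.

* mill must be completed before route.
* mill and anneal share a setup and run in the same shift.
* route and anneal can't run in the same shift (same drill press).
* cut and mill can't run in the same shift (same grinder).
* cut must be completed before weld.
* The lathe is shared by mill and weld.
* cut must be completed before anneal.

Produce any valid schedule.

mill in shift 2, cut in shift 1, weld in shift 3, anneal in shift 2, route in shift 3

Checking: cut(shift 1) before anneal(shift 2); cut(shift 1) before weld(shift 3); mill(shift 2) before route(shift 3); route(shift 3) != anneal(shift 2); mill(shift 2) != weld(shift 3); cut(shift 1) != mill(shift 2); mill = anneal = shift 2; max 2 per shift (cap 2).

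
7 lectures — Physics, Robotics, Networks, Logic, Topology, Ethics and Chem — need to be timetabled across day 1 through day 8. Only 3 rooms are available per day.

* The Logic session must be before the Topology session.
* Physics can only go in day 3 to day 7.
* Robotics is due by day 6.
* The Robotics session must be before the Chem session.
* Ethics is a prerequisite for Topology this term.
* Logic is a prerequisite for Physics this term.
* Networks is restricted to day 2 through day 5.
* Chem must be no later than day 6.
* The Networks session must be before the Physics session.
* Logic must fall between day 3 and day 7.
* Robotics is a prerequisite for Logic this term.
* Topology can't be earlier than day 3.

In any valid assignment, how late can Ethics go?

Downstream work caps Ethics at day 7.
Ethics at day 7 is achievable: Chem -> day 2; Robotics -> day 1; Networks -> day 2; Logic -> day 3; Ethics -> day 7; Topology -> day 8; Physics -> day 4.

day 7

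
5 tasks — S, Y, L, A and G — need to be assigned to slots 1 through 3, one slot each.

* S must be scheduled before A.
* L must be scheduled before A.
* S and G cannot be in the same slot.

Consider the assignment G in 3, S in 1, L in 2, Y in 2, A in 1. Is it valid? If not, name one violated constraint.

Invalid. L must be scheduled before A.

S must be scheduled before A — violated.
L must be scheduled before A — violated.
S and G cannot be in the same slot — holds.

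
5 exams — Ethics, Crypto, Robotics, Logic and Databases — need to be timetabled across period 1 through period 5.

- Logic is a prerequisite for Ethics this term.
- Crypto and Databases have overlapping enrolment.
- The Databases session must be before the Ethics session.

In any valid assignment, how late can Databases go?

Downstream work caps Databases at period 4.
Databases at period 4 is achievable: Logic in period 1, Robotics in period 1, Ethics in period 5, Crypto in period 1, Databases in period 4.

period 4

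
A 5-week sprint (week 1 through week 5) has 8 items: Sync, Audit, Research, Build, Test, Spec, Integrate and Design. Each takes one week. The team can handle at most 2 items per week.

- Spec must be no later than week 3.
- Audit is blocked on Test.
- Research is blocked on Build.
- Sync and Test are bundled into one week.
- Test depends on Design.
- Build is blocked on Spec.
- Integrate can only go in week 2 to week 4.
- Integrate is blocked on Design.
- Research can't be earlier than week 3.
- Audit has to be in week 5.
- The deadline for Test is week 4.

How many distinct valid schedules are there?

Splitting on Sync: it can be week 2 (8), week 3 (12), week 4 (12). Listing each branch's schedules as (Audit, Research, Build, Test, Spec, Integrate, Design) by week number:
Sync=week 2: (5,4,3,2,1,3,1) (5,4,3,2,1,4,1) (5,5,3,2,1,3,1) (5,5,3,2,1,4,1) (5,5,4,2,1,3,1) (5,5,4,2,1,4,1) (5,5,4,2,3,3,1) (5,5,4,2,3,4,1) — 8.
Sync=week 3: (5,4,2,3,1,2,1) (5,4,2,3,1,4,1) (5,4,2,3,1,4,2) (5,5,2,3,1,2,1) (5,5,2,3,1,4,1) (5,5,2,3,1,4,2) (5,5,4,3,1,2,1) (5,5,4,3,1,4,1) (5,5,4,3,1,4,2) (5,5,4,3,2,2,1) (5,5,4,3,2,4,1) (5,5,4,3,2,4,2) — 12.
Sync=week 4: (5,3,2,4,1,2,1) (5,3,2,4,1,3,1) (5,3,2,4,1,3,2) (5,5,2,4,1,2,1) (5,5,2,4,1,3,1) (5,5,2,4,1,3,2) (5,5,3,4,1,2,1) (5,5,3,4,1,3,1) (5,5,3,4,1,3,2) (5,5,3,4,2,2,1) (5,5,3,4,2,3,1) (5,5,3,4,2,3,2) — 12.
Summing: 8 + 12 + 12 = 32.

32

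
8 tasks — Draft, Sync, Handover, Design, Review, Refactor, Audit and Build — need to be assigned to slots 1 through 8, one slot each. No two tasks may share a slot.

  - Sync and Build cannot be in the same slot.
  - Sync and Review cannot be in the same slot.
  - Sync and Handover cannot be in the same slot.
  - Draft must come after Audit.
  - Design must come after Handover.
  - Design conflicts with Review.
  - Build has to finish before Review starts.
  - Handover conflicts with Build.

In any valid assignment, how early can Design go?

2

Precedence pushes Design to at least 2.
Design at 2 is achievable: Sync in 7, Audit in 3, Handover in 1, Build in 5, Refactor in 8, Draft in 4, Design in 2, Review in 6.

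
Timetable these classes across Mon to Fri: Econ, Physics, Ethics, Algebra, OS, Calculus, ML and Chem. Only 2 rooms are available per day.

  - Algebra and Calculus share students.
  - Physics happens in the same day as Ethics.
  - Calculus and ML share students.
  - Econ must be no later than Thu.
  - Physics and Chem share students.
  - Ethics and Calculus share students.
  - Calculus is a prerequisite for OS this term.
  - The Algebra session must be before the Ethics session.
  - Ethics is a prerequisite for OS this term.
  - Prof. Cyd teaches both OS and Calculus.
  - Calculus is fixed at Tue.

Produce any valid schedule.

Calculus=Tue; Algebra=Mon; OS=Thu; Ethics=Wed; Econ=Mon; Chem=Tue; Physics=Wed; ML=Thu

Checking: Algebra(Mon) before Ethics(Wed); Ethics(Wed) before OS(Thu); Calculus(Tue) before OS(Thu); Physics(Wed) != Chem(Tue); Calculus(Tue) != ML(Thu); OS(Thu) != Calculus(Tue); Ethics(Wed) != Calculus(Tue); Algebra(Mon) != Calculus(Tue); Physics = Ethics = Wed; Calculus=Tue in [Tue,Tue]; Econ=Mon in [Mon,Thu]; max 2 per day (cap 2).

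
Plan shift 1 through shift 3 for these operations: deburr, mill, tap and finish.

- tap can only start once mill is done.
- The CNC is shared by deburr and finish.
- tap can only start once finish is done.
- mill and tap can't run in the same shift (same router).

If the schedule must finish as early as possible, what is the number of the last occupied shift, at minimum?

shift 2

The precedence chain requires at least 2 distinct shifts.
2 works (last occupied shift: shift 2): for example mill=shift 1, tap=shift 2, deburr=shift 2, finish=shift 1.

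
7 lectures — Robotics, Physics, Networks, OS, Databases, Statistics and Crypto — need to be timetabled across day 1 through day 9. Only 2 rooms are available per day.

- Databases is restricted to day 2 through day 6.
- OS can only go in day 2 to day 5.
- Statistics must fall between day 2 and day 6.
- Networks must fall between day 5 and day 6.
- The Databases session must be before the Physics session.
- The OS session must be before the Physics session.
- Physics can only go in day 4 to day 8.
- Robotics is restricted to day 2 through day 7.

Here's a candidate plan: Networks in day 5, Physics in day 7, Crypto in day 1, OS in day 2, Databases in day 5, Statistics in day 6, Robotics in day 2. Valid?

Networks must fall between day 5 and day 6 — holds.
Statistics must fall between day 2 and day 6 — holds.
OS can only go in day 2 to day 5 — holds.
Physics can only go in day 4 to day 8 — holds.
Databases is restricted to day 2 through day 6 — holds.
The OS session must be before the Physics session — holds.
Only 2 rooms are available per day — holds.
The Databases session must be before the Physics session — holds.
Robotics is restricted to day 2 through day 7 — holds.

Valid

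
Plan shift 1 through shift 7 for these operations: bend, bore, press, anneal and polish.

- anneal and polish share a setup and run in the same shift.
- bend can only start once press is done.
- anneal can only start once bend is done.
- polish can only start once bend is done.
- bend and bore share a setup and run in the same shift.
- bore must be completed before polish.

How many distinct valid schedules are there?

35

Splitting on bend: it can be shift 2 (5), shift 3 (8), shift 4 (9), shift 5 (8), shift 6 (5). Listing each branch's schedules as (bore, press, anneal, polish) by shift number:
bend=shift 2: (2,1,3,3) (2,1,4,4) (2,1,5,5) (2,1,6,6) (2,1,7,7) — 5.
bend=shift 3: (3,1,4,4) (3,1,5,5) (3,1,6,6) (3,1,7,7) (3,2,4,4) (3,2,5,5) (3,2,6,6) (3,2,7,7) — 8.
bend=shift 4: (4,1,5,5) (4,1,6,6) (4,1,7,7) (4,2,5,5) (4,2,6,6) (4,2,7,7) (4,3,5,5) (4,3,6,6) (4,3,7,7) — 9.
bend=shift 5: (5,1,6,6) (5,1,7,7) (5,2,6,6) (5,2,7,7) (5,3,6,6) (5,3,7,7) (5,4,6,6) (5,4,7,7) — 8.
bend=shift 6: (6,1,7,7) (6,2,7,7) (6,3,7,7) (6,4,7,7) (6,5,7,7) — 5.
Summing: 5 + 8 + 9 + 8 + 5 = 35.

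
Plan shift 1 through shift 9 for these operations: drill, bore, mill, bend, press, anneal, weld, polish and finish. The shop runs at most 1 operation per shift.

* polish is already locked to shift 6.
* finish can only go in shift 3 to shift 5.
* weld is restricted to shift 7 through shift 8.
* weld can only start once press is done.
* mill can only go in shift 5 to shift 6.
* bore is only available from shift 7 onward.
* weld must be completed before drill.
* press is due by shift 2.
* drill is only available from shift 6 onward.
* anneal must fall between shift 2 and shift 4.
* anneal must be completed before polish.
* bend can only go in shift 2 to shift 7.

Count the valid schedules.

Splitting on drill: it can be shift 8 (4), shift 9 (8). Listing each branch's schedules as (bore, mill, bend, press, anneal, weld, polish, finish) by shift number:
drill=shift 8: (9,5,2,1,3,7,6,4) (9,5,2,1,4,7,6,3) (9,5,3,1,2,7,6,4) (9,5,4,1,2,7,6,3) — 4.
drill=shift 9: (7,5,2,1,3,8,6,4) (7,5,2,1,4,8,6,3) (7,5,3,1,2,8,6,4) (7,5,4,1,2,8,6,3) (8,5,2,1,3,7,6,4) (8,5,2,1,4,7,6,3) (8,5,3,1,2,7,6,4) (8,5,4,1,2,7,6,3) — 8.
Summing: 4 + 8 = 12.

12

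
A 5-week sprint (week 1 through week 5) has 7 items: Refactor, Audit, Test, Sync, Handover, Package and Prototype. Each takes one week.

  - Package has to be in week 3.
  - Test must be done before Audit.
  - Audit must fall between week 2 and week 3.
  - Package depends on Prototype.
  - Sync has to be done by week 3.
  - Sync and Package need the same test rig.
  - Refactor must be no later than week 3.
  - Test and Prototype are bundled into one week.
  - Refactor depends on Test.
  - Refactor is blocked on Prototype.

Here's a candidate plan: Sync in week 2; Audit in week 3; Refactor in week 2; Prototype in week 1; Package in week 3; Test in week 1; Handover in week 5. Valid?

Refactor is blocked on Prototype — holds.
Sync and Package need the same test rig — holds.
Audit must fall between week 2 and week 3 — holds.
Test must be done before Audit — holds.
Refactor depends on Test — holds.
Refactor must be no later than week 3 — holds.
Package has to be in week 3 — holds.
Package depends on Prototype — holds.
Test and Prototype are bundled into one week — holds.
Sync has to be done by week 3 — holds.

Valid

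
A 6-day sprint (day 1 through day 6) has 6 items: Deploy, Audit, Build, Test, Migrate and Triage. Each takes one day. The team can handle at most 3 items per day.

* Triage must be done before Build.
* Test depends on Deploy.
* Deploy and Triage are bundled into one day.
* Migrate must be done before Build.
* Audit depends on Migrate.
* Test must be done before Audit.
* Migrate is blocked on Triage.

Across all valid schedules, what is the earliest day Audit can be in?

day 3

Precedence pushes Audit to at least day 3.
Audit at day 3 is achievable: Build -> day 3; Test -> day 2; Migrate -> day 2; Audit -> day 3; Deploy -> day 1; Triage -> day 1.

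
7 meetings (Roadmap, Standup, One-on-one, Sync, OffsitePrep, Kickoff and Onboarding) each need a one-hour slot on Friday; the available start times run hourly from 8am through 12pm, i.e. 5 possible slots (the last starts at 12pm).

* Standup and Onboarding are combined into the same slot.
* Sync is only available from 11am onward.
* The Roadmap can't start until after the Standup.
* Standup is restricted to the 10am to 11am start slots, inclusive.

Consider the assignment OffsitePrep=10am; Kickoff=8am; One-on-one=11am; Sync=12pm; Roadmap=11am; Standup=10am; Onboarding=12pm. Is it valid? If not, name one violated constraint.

No. Standup and Onboarding are combined into the same slot is not satisfied.

Sync is only available from 11am onward — holds.
The Roadmap can't start until after the Standup — holds.
Standup is restricted to the 10am to 11am start slots, inclusive — holds.
Standup and Onboarding are combined into the same slot — violated.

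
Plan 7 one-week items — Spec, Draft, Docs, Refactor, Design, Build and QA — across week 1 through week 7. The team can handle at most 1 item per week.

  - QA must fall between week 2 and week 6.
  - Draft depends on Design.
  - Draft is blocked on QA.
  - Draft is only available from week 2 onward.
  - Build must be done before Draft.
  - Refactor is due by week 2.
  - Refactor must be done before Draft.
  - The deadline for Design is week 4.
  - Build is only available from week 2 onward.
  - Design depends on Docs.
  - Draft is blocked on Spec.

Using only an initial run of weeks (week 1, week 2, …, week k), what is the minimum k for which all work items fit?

7 weeks

The precedence chain requires at least 3 distinct weeks.
With at most 1 per week and 7 work items, at least 7 weeks are needed.
7 works (last occupied week: week 7): for example Build -> week 5; Draft -> week 7; Spec -> week 6; Design -> week 3; QA -> week 4; Docs -> week 2; Refactor -> week 1.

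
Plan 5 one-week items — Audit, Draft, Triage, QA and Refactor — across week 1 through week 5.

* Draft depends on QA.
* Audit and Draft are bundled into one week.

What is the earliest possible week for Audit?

Audit must be in the same week as Draft, which can't be before week 2, so Audit is at least week 2.
Audit at week 2 is achievable: Triage -> week 1; QA -> week 1; Draft -> week 2; Refactor -> week 1; Audit -> week 2.

week 2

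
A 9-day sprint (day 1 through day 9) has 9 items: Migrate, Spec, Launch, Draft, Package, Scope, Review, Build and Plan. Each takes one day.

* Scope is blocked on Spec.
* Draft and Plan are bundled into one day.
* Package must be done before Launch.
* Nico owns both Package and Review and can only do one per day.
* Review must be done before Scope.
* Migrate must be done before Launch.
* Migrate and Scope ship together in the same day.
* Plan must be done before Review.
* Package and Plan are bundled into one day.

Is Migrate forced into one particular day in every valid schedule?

No

Migrate can be day 3 (e.g. Package=day 1; Migrate=day 3; Review=day 2; Build=day 1; Launch=day 4; Scope=day 3; Plan=day 1; Spec=day 1; Draft=day 1) or day 4 (e.g. Draft=day 1; Build=day 1; Scope=day 4; Spec=day 1; Launch=day 5; Plan=day 1; Review=day 2; Migrate=day 4; Package=day 1).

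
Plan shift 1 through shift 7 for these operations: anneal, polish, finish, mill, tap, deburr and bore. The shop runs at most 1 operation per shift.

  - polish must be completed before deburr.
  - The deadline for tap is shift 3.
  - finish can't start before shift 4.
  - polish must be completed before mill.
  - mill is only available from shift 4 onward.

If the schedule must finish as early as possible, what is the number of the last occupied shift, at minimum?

7

The precedence chain requires at least 2 distinct shifts.
With at most 1 per shift and 7 operations, at least 7 shifts are needed.
finish can't be placed before shift 4, so the schedule must run through at least shift 4.
7 works (last occupied shift: shift 7): for example anneal=shift 6; deburr=shift 3; finish=shift 5; bore=shift 7; mill=shift 4; polish=shift 2; tap=shift 1.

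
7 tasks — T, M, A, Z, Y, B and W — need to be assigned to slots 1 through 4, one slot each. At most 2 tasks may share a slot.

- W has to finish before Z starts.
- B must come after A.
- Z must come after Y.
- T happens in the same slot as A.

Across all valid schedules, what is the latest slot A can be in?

Downstream work caps A at 3.
A at 3 is achievable: W -> 1; A -> 3; B -> 4; T -> 3; M -> 2; Z -> 2; Y -> 1.

3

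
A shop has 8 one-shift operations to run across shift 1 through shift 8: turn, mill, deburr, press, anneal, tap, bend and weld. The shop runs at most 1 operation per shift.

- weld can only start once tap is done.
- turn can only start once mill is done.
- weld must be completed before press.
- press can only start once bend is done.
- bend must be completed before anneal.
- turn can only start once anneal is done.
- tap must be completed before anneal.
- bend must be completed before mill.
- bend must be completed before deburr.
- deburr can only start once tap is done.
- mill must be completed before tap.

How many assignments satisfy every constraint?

Splitting on turn: it can be shift 5 (3), shift 6 (6), shift 7 (9), shift 8 (12). Listing each branch's schedules as (mill, deburr, press, anneal, tap, bend, weld) by shift number:
turn=shift 5: (2,6,8,4,3,1,7) (2,7,8,4,3,1,6) (2,8,7,4,3,1,6) — 3.
turn=shift 6: (2,4,8,5,3,1,7) (2,5,8,4,3,1,7) (2,7,8,4,3,1,5) (2,7,8,5,3,1,4) (2,8,7,4,3,1,5) (2,8,7,5,3,1,4) — 6.
turn=shift 7: (2,4,8,5,3,1,6) (2,4,8,6,3,1,5) (2,5,8,4,3,1,6) (2,5,8,6,3,1,4) (2,6,8,4,3,1,5) (2,6,8,5,3,1,4) (2,8,5,6,3,1,4) (2,8,6,4,3,1,5) (2,8,6,5,3,1,4) — 9.
turn=shift 8: (2,4,6,7,3,1,5) (2,4,7,5,3,1,6) (2,4,7,6,3,1,5) (2,5,6,7,3,1,4) (2,5,7,4,3,1,6) (2,5,7,6,3,1,4) (2,6,5,7,3,1,4) (2,6,7,4,3,1,5) (2,6,7,5,3,1,4) (2,7,5,6,3,1,4) (2,7,6,4,3,1,5) (2,7,6,5,3,1,4) — 12.
Summing: 3 + 6 + 9 + 12 = 30.

30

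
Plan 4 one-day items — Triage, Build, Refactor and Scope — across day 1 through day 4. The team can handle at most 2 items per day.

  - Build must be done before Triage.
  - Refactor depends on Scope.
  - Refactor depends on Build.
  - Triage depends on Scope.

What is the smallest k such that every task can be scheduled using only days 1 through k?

2 days

The precedence chain requires at least 2 distinct days.
With at most 2 per day and 4 tasks, at least 2 days are needed.
2 works (last occupied day: day 2): for example Triage=day 2; Scope=day 1; Refactor=day 2; Build=day 1.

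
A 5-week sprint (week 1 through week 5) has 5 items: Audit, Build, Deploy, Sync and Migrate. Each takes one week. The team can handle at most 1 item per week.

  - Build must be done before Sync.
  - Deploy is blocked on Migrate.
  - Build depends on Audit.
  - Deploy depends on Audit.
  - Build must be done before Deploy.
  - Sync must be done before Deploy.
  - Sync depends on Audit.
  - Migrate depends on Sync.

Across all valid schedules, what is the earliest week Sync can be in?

Precedence pushes Sync to at least week 3; downstream work caps Sync at week 3.
Sync at week 3 is achievable: Deploy=week 5; Audit=week 1; Sync=week 3; Build=week 2; Migrate=week 4.

week 3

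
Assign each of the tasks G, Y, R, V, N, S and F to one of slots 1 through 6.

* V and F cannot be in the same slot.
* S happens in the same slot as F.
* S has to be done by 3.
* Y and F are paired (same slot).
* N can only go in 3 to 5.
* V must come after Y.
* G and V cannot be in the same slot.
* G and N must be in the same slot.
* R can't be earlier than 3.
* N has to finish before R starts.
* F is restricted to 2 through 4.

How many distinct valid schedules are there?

Splitting on G: it can be 3 (18), 4 (10), 5 (5). Listing each branch's schedules as (Y, R, V, N, S, F):
G=3: (2,4,4,3,2,2) (2,4,5,3,2,2) (2,4,6,3,2,2) (2,5,4,3,2,2) (2,5,5,3,2,2) (2,5,6,3,2,2) (2,6,4,3,2,2) (2,6,5,3,2,2) (2,6,6,3,2,2) (3,4,4,3,3,3) (3,4,5,3,3,3) (3,4,6,3,3,3) (3,5,4,3,3,3) (3,5,5,3,3,3) (3,5,6,3,3,3) (3,6,4,3,3,3) (3,6,5,3,3,3) (3,6,6,3,3,3) — 18.
G=4: (2,5,3,4,2,2) (2,5,5,4,2,2) (2,5,6,4,2,2) (2,6,3,4,2,2) (2,6,5,4,2,2) (2,6,6,4,2,2) (3,5,5,4,3,3) (3,5,6,4,3,3) (3,6,5,4,3,3) (3,6,6,4,3,3) — 10.
G=5: (2,6,3,5,2,2) (2,6,4,5,2,2) (2,6,6,5,2,2) (3,6,4,5,3,3) (3,6,6,5,3,3) — 5.
Summing: 18 + 10 + 5 = 33.

33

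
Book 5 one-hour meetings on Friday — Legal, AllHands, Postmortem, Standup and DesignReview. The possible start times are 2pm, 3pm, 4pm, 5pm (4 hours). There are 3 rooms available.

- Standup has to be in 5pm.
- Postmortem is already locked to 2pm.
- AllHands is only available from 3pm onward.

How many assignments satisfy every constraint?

47

Splitting on Legal: it can be 2pm (12), 3pm (12), 4pm (12), 5pm (11). Listing each branch's schedules as (AllHands, Postmortem, Standup, DesignReview):
Legal=2pm: (3pm,2pm,5pm,2pm) (3pm,2pm,5pm,3pm) (3pm,2pm,5pm,4pm) (3pm,2pm,5pm,5pm) (4pm,2pm,5pm,2pm) (4pm,2pm,5pm,3pm) (4pm,2pm,5pm,4pm) (4pm,2pm,5pm,5pm) (5pm,2pm,5pm,2pm) (5pm,2pm,5pm,3pm) (5pm,2pm,5pm,4pm) (5pm,2pm,5pm,5pm) — 12.
Legal=3pm: (3pm,2pm,5pm,2pm) (3pm,2pm,5pm,3pm) (3pm,2pm,5pm,4pm) (3pm,2pm,5pm,5pm) (4pm,2pm,5pm,2pm) (4pm,2pm,5pm,3pm) (4pm,2pm,5pm,4pm) (4pm,2pm,5pm,5pm) (5pm,2pm,5pm,2pm) (5pm,2pm,5pm,3pm) (5pm,2pm,5pm,4pm) (5pm,2pm,5pm,5pm) — 12.
Legal=4pm: (3pm,2pm,5pm,2pm) (3pm,2pm,5pm,3pm) (3pm,2pm,5pm,4pm) (3pm,2pm,5pm,5pm) (4pm,2pm,5pm,2pm) (4pm,2pm,5pm,3pm) (4pm,2pm,5pm,4pm) (4pm,2pm,5pm,5pm) (5pm,2pm,5pm,2pm) (5pm,2pm,5pm,3pm) (5pm,2pm,5pm,4pm) (5pm,2pm,5pm,5pm) — 12.
Legal=5pm: (3pm,2pm,5pm,2pm) (3pm,2pm,5pm,3pm) (3pm,2pm,5pm,4pm) (3pm,2pm,5pm,5pm) (4pm,2pm,5pm,2pm) (4pm,2pm,5pm,3pm) (4pm,2pm,5pm,4pm) (4pm,2pm,5pm,5pm) (5pm,2pm,5pm,2pm) (5pm,2pm,5pm,3pm) (5pm,2pm,5pm,4pm) — 11.
Summing: 12 + 12 + 12 + 11 = 47.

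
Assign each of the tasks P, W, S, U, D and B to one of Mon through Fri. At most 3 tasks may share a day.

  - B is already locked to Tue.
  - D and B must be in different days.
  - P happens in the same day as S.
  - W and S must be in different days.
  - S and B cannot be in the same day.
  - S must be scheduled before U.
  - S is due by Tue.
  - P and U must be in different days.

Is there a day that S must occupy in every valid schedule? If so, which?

S's window is Mon–Tue.
B is fixed at Tue, and S can't share a day with B.
So S must be Mon.

Mon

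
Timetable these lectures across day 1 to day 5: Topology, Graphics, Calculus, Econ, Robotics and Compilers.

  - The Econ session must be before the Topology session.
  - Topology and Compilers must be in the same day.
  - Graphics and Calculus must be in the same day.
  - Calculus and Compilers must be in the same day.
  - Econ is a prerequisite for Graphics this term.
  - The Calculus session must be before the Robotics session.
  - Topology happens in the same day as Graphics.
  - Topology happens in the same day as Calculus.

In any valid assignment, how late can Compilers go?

Compilers must be in the same day as Topology, which can't be before day 2, so Compilers is at least day 2; Compilers must be in the same day as Calculus, which can't be after day 4, so Compilers is at most day 4.
Compilers at day 4 is achievable: Calculus=day 4; Topology=day 4; Compilers=day 4; Robotics=day 5; Econ=day 1; Graphics=day 4.

day 4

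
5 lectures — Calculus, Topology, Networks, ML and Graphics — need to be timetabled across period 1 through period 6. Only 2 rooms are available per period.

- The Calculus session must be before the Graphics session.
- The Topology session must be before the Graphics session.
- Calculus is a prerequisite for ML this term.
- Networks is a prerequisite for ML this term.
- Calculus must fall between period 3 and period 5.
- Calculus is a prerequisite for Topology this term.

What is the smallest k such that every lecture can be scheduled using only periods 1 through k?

The precedence chain requires at least 3 distinct periods.
With at most 2 per period and 5 lectures, at least 3 periods are needed.
Propagating the time windows through the other constraints, Graphics can't land before period 5, so the schedule must run through at least period 5.
5 works (last occupied period: period 5): for example Calculus -> period 3, ML -> period 4, Topology -> period 4, Graphics -> period 5, Networks -> period 1.

5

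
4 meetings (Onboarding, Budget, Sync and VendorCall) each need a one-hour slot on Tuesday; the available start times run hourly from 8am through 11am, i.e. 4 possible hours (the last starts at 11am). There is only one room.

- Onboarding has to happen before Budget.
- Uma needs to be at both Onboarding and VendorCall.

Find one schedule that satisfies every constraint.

Budget in 9am; Onboarding in 8am; Sync in 10am; VendorCall in 11am

Checking: Onboarding(8am) before Budget(9am); Onboarding(8am) != VendorCall(11am); max 1 per hour (cap 1).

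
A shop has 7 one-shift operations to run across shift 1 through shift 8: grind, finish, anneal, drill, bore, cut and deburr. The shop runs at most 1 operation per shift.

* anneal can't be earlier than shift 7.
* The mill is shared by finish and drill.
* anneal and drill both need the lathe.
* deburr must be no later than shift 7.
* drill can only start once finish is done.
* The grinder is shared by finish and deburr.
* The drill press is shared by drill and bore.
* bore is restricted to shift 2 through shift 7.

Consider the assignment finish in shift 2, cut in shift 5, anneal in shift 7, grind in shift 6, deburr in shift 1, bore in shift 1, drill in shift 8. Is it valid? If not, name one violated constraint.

No — it violates: bore is restricted to shift 2 through shift 7

The shop runs at most 1 operation per shift — violated.
The drill press is shared by drill and bore — holds.
The grinder is shared by finish and deburr — holds.
deburr must be no later than shift 7 — holds.
drill can only start once finish is done — holds.
The mill is shared by finish and drill — holds.
bore is restricted to shift 2 through shift 7 — violated.
anneal can't be earlier than shift 7 — holds.
anneal and drill both need the lathe — holds.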